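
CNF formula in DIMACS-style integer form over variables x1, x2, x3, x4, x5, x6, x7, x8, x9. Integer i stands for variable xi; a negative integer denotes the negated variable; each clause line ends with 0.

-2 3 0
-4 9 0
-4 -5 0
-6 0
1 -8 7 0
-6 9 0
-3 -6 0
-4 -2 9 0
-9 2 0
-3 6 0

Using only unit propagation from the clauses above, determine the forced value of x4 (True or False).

(~x6) stands alone — x6 = False.
In (~x3 \/ x6), x6 is now false; ~x3 must hold, so x3 = False.
In (~x2 \/ x3), x3 is now false; ~x2 must hold, so x2 = False.
In (~x9 \/ x2), x2 is now false; ~x9 must hold, so x9 = False.
(x9 \/ ~x4): since x9 = False, the clause reduces to (~x4). x4 = False.

False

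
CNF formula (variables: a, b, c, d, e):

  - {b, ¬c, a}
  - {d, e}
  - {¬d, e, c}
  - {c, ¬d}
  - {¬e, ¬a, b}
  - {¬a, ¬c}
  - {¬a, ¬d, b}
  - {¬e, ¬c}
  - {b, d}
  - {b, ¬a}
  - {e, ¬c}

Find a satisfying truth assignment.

b occurs only positively in the remaining clauses — set b = True.
Try a = False.
Set c = False and propagate.
  then d is forced to False.
  then e is forced to True.
Check each clause:
  1. {a, ¬c, b} — b is true.
  2. {d, e} — e is true.
  3. {e, c, ¬d} — ¬d is true.
  4. {c, ¬d} — ¬d is true.
  5. {¬a, ¬e, b} — b is true.
  6. {¬c, ¬a} — ¬c is true.
  7. {b, ¬a, ¬d} — b is true.
  8. {¬c, ¬e} — ¬c is true.
  9. {d, b} — b is true.
  10. {¬a, b} — b is true.
  11. {¬c, e} — ¬c is true.

a = F, b = T, c = F, d = F, e = T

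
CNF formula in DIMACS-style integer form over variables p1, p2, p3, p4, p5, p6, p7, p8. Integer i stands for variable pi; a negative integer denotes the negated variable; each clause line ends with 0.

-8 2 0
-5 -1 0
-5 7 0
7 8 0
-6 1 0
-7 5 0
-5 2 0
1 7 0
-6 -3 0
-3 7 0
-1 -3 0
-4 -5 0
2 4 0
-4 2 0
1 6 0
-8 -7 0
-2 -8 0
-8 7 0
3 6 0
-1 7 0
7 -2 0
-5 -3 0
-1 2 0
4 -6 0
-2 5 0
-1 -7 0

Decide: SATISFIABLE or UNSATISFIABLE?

p7 = True:
  propagation gives p5=True, p1=False, p6=False; an empty clause results — contradiction.
p7 = False:
  propagation gives p5=False, p8=True; an empty clause results — contradiction.
Every branch closes, so no satisfying assignment exists.

UNSATISFIABLE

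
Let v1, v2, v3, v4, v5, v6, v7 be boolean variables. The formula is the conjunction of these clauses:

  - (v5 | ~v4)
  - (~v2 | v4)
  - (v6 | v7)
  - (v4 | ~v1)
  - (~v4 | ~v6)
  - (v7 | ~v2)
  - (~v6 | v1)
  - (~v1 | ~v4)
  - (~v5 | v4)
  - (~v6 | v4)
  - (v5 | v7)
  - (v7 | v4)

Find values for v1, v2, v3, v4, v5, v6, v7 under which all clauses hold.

Pure literal: v2 appears only negated; assign v2 = False.
v7 occurs only positively in the remaining clauses — set v7 = True.
Set v1 = False and propagate.
  then v6 is forced to False.
Try v4 = False.
  then v5 is forced to False.
v3 is now unconstrained; take v3 = True.
Every clause has at least one true literal under this assignment.

v1=F, v2=F, v3=T, v4=F, v5=F, v6=F, v7=T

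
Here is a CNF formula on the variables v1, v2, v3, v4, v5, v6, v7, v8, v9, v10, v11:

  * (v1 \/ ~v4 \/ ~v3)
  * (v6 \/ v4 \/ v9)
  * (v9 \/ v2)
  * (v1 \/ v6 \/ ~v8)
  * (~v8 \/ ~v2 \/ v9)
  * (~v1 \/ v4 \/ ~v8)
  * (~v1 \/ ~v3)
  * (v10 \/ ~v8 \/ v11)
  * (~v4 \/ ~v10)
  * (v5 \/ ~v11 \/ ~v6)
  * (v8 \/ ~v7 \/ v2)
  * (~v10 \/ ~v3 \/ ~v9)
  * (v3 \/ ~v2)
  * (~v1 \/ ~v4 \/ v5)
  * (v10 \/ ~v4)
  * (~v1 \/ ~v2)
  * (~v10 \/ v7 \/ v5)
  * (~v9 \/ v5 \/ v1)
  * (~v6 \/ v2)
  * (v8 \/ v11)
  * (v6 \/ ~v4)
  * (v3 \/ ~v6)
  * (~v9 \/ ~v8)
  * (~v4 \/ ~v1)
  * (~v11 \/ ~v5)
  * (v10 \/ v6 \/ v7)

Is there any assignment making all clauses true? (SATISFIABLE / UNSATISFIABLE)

v1 = True:
  propagation gives v3=False, v2=False, v9=True, v6=False; an empty clause results — contradiction.
v1 = False:
  v6 = True:
    v5 = True:
      propagation gives v11=False, v8=True, v9=True; contradiction.
    v5 = False:
      propagation gives v11=False, v9=False, v8=False; contradiction.
  v6 = False:
    propagation gives v8=False, v11=True, v4=False, v9=True; an empty clause results — contradiction.
Every branch closes, so no satisfying assignment exists.

UNSATISFIABLE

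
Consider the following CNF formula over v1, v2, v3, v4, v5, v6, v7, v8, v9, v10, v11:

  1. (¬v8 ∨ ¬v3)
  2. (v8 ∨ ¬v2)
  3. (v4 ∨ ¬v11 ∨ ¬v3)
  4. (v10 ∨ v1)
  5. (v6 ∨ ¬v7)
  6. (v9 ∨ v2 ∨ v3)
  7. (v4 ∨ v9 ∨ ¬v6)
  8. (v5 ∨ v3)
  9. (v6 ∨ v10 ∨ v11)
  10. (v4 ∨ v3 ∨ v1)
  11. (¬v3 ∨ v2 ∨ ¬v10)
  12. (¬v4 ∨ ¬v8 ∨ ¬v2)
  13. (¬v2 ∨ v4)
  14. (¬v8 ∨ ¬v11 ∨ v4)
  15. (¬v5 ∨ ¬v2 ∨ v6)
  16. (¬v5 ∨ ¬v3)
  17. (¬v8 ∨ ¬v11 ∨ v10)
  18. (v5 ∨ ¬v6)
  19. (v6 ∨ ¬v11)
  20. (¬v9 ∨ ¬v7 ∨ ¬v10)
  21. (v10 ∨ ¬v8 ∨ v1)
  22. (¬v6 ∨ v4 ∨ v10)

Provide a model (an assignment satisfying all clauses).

v7 occurs only negated in the remaining clauses — set v7 = False.
Branch on v1: take v1 = False.
  then v10 is forced to True.
Try v2 = False.
  then v3 is forced to False.
  then v9 is forced to True.
  then v5 is forced to True.
  then v4 is forced to True.
Branch on v6: take v6 = True.
v8, v11 are now unconstrained; take v8 = False, v11 = True.

v1=F, v2=F, v3=F, v4=T, v5=T, v6=T, v7=F, v8=F, v9=T, v10=T, v11=T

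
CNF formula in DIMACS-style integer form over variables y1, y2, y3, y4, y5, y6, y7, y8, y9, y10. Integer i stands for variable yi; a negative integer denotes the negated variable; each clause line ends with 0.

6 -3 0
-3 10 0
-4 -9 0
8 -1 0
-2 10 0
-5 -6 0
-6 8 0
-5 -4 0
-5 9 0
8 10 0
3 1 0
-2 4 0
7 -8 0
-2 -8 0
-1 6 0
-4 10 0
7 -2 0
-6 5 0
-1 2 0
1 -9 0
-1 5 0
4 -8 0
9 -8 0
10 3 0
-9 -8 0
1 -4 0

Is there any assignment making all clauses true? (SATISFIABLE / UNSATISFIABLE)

y8 = True:
  propagation gives y7=True, y2=False, y1=False, y3=True; an empty clause results — contradiction.
y8 = False:
  propagation gives y1=False, y6=False, y3=False; an empty clause results — contradiction.
Every branch closes, so no satisfying assignment exists.

UNSATISFIABLE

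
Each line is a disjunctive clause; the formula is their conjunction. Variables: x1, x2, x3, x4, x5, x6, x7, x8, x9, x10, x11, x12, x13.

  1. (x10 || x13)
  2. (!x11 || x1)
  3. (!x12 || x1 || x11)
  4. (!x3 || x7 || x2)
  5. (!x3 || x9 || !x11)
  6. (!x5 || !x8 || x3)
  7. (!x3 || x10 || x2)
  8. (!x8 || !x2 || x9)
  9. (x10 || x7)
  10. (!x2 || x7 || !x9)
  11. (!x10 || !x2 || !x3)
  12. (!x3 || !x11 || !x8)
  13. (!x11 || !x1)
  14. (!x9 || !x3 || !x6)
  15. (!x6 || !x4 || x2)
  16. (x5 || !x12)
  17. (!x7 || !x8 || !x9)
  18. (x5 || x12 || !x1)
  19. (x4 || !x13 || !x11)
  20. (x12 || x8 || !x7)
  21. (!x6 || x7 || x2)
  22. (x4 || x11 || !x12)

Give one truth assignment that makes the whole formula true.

x1=F, x2=F, x3=F, x4=T, x5=F, x6=F, x7=F, x8=F, x9=T, x10=T, x11=F, x12=F, x13=F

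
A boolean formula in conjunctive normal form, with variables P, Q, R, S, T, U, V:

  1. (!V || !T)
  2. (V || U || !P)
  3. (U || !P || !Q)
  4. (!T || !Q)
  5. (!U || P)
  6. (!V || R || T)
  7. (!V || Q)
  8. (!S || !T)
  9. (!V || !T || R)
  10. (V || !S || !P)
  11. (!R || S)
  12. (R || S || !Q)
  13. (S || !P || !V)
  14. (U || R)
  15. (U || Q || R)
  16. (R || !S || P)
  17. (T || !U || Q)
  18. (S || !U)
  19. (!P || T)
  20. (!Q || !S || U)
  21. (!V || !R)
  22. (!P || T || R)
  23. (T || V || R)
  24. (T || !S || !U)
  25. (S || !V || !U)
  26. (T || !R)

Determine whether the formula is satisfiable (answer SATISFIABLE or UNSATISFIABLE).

R = True:
  propagation gives S=True, T=False; an empty clause results — contradiction.
R = False:
  propagation gives U=True, P=True, S=True, T=False; an empty clause results — contradiction.
Every branch closes, so no satisfying assignment exists.

UNSATISFIABLE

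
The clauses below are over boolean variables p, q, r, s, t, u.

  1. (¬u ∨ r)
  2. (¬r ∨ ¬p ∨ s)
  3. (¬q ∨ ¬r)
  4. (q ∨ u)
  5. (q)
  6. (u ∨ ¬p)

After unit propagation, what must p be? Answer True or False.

False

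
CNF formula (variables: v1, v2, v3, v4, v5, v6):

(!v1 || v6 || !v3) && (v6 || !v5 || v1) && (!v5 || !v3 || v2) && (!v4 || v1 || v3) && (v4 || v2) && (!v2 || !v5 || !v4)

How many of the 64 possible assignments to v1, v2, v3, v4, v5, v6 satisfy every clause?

24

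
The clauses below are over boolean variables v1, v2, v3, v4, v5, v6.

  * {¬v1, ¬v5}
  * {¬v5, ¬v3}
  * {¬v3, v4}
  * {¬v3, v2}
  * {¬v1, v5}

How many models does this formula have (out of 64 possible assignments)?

18

Split on v3, then v5.
  v3=1, v5=1: a clause becomes empty — 0.
  v3=1, v5=0: remaining (v1,v2,v4,v6) ∈ {(0,1,1,0); (0,1,1,1)} — 2.
  v3=0, v5=1: forces v1=0; v2, v4, v6 free → 2^3 = 8.
  v3=0, v5=0: forces v1=0; v2, v4, v6 free → 2^3 = 8.
Total: 0 + 2 + 8 + 8 = 18.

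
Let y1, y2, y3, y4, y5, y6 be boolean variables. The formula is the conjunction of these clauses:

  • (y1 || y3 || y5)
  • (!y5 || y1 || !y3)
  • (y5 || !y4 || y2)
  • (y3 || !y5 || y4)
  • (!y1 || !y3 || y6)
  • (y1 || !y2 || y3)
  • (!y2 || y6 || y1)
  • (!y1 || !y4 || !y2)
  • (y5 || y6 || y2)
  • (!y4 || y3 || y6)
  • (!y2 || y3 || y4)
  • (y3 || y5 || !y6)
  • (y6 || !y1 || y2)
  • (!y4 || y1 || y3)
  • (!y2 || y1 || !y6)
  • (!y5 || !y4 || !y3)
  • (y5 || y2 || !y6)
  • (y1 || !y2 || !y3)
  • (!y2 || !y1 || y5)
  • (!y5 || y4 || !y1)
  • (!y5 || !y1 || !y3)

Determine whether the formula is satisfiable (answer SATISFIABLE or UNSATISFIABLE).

Set y1 = True and propagate.
Branch on y2: take y2 = False.
  then y6 is forced to True.
  then y5 is forced to True.
  then y4 is forced to True.
  then y3 is forced to False.
So y1=True  y2=False  y3=False  y4=True  y5=True  y6=True is a satisfying assignment.

SATISFIABLE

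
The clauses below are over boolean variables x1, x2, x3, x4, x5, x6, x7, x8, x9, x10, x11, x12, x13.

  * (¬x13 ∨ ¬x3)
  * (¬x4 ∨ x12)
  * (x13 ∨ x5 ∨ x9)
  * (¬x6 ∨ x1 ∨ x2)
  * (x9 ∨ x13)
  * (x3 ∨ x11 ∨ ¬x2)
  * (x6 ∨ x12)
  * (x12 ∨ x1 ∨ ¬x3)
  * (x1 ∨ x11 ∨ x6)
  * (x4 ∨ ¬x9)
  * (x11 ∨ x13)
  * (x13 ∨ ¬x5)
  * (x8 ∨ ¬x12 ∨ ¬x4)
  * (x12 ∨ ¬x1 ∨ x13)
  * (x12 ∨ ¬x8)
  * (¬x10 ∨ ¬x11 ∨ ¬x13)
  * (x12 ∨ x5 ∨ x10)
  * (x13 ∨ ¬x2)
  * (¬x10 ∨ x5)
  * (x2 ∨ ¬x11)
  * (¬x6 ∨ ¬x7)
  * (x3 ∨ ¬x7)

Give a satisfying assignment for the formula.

x1=1, x2=1, x3=0, x4=0, x5=1, x6=1, x7=0, x8=0, x9=0, x10=0, x11=1, x12=1, x13=1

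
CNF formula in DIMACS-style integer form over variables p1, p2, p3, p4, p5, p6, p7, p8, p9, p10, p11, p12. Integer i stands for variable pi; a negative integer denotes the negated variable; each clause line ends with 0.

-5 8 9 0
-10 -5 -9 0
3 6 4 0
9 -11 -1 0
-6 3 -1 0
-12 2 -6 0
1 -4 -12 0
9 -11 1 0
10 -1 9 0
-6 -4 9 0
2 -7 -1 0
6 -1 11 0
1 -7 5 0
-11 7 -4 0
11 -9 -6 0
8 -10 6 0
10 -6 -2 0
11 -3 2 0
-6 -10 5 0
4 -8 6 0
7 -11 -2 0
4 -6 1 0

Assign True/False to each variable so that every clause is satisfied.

p12 occurs only negated in the remaining clauses — set p12 = False.
Try p1 = True.
Set p2 = True and propagate.
Set p3 = False and propagate.
  then p6 is forced to False.
  then p4 is forced to True.
  then p11 is forced to True.
  then p9 is forced to True.
  then p7 is forced to True.
For the remaining variables, p5 = False, p8 = True, p10 = True works.

p1=T, p2=T, p3=F, p4=T, p5=F, p6=F, p7=T, p8=T, p9=T, p10=T, p11=T, p12=F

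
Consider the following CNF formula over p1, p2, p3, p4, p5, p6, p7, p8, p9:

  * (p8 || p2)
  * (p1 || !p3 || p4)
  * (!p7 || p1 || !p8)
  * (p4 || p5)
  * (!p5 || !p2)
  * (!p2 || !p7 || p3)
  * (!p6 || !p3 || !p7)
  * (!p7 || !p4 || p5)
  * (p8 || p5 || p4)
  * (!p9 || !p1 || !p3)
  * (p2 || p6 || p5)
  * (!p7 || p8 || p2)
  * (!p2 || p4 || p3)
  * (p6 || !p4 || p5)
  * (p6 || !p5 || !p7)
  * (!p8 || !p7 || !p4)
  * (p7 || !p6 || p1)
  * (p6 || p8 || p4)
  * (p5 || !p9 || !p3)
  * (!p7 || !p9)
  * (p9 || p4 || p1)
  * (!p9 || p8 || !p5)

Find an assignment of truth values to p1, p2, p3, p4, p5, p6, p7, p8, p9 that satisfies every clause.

Try p1 = True.
The remaining clauses are satisfied by p2 = False, p3 = False, p4 = True, p5 = True, p6 = True, p7 = False, p8 = True, p9 = True.
Check each clause:
  1. (p8 || p2) — p8 is true.
  2. (p4 || !p3 || p1) — p1 is true.
  3. (!p8 || !p7 || p1) — !p7 is true.
  4. (p4 || p5) — p4 is true.
  5. (!p5 || !p2) — !p2 is true.
  6. (!p7 || !p2 || p3) — !p7 is true.
  7. (!p7 || !p3 || !p6) — !p7 is true.
  8. (!p7 || p5 || !p4) — !p7 is true.
  9. (p5 || p4 || p8) — p8 is true.
  10. (!p1 || !p3 || !p9) — !p3 is true.
  11. (p6 || p5 || p2) — p5 is true.
  12. (p8 || !p7 || p2) — p8 is true.
  13. (!p2 || p3 || p4) — p4 is true.
  14. (!p4 || p6 || p5) — p5 is true.
  15. (p6 || !p5 || !p7) — !p7 is true.
  16. (!p4 || !p8 || !p7) — !p7 is true.
  17. (!p6 || p7 || p1) — p1 is true.
  18. (p4 || p8 || p6) — p8 is true.
  19. (p5 || !p3 || !p9) — !p3 is true.
  20. (!p9 || !p7) — !p7 is true.
  21. (p4 || p1 || p9) — p1 is true.
  22. (!p5 || p8 || !p9) — p8 is true.

p1 = True, p2 = False, p3 = False, p4 = True, p5 = True, p6 = True, p7 = False, p8 = True, p9 = True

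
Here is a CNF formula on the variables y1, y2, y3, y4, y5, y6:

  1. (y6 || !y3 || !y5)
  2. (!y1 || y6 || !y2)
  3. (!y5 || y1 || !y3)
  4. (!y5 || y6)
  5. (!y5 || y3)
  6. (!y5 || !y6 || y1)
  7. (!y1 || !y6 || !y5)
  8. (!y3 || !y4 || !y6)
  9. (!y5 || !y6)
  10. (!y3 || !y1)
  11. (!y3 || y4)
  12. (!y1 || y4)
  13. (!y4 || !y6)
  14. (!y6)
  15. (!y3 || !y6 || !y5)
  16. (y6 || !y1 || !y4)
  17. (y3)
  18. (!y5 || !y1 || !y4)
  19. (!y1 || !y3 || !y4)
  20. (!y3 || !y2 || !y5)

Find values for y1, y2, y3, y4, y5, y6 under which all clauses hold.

The clause (!y6) is unit: y6 must be False.
(!y5) is a unit clause, so y5 = False.
Unit propagation: (y3) forces y3 = True.
Unit propagation: (!y1) forces y1 = False.
Unit propagation: (y4) forces y4 = True.
y2 is now unconstrained; take y2 = True.
Check each clause:
  1. (!y3 || !y5 || y6) — !y5 is true.
  2. (!y1 || !y2 || y6) — !y1 is true.
  3. (!y5 || !y3 || y1) — !y5 is true.
  4. (y6 || !y5) — !y5 is true.
  5. (y3 || !y5) — y3 is true.
  6. (!y5 || !y6 || y1) — !y6 is true.
  7. (!y6 || !y1 || !y5) — !y6 is true.
  8. (!y6 || !y4 || !y3) — !y6 is true.
  9. (!y5 || !y6) — !y6 is true.
  10. (!y1 || !y3) — !y1 is true.
  11. (!y3 || y4) — y4 is true.
  12. (y4 || !y1) — y4 is true.
  13. (!y4 || !y6) — !y6 is true.
  14. (!y6) — !y6 is true.
  15. (!y5 || !y6 || !y3) — !y6 is true.
  16. (!y4 || y6 || !y1) — !y1 is true.
  17. (y3) — y3 is true.
  18. (!y1 || !y5 || !y4) — !y5 is true.
  19. (!y3 || !y4 || !y1) — !y1 is true.
  20. (!y5 || !y2 || !y3) — !y5 is true.

y1=F, y2=T, y3=T, y4=T, y5=F, y6=F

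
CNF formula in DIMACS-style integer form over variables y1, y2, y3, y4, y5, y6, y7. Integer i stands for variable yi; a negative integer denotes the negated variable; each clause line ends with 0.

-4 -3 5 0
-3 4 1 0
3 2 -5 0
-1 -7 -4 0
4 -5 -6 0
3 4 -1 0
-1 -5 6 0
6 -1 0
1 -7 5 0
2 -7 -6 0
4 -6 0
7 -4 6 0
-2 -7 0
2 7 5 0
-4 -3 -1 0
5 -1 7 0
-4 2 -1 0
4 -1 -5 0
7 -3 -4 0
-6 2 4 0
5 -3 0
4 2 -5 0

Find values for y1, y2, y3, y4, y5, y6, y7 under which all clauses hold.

y1 = False, y2 = True, y3 = False, y4 = False, y5 = True, y6 = False, y7 = False

Check each clause:
  1. (y5 || !y4 || !y3) — y5 is true.
  2. (y1 || y4 || !y3) — !y3 is true.
  3. (y2 || !y5 || y3) — y2 is true.
  4. (!y7 || !y1 || !y4) — !y7 is true.
  5. (y4 || !y5 || !y6) — !y6 is true.
  6. (y4 || y3 || !y1) — !y1 is true.
  7. (y6 || !y1 || !y5) — !y1 is true.
  8. (y6 || !y1) — !y1 is true.
  9. (y1 || y5 || !y7) — !y7 is true.
  10. (!y6 || y2 || !y7) — !y7 is true.
  11. (y4 || !y6) — !y6 is true.
  12. (y6 || y7 || !y4) — !y4 is true.
  13. (!y7 || !y2) — !y7 is true.
  14. (y7 || y2 || y5) — y2 is true.
  15. (!y4 || !y1 || !y3) — !y4 is true.
  16. (y7 || y5 || !y1) — y5 is true.
  17. (y2 || !y4 || !y1) — y2 is true.
  18. (!y1 || !y5 || y4) — !y1 is true.
  19. (!y4 || y7 || !y3) — !y4 is true.
  20. (y4 || y2 || !y6) — y2 is true.
  21. (y5 || !y3) — y5 is true.
  22. (y4 || y2 || !y5) — y2 is true.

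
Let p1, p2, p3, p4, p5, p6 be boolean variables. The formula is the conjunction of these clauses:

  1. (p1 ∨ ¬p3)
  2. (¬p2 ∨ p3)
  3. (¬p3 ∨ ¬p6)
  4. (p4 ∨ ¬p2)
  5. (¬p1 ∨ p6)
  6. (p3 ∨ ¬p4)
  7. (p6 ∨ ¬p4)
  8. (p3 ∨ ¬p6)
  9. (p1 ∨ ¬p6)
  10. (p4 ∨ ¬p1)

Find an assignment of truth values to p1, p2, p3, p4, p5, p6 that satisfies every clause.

Pure literal: p2 appears only negated; assign p2 = False.
Branch on p1: take p1 = False.
  then p3 is forced to False.
  then p4 is forced to False.
  then p6 is forced to False.
p5 is now unconstrained; take p5 = True.
Every clause has at least one true literal under this assignment.

p1=F, p2=F, p3=F, p4=F, p5=T, p6=F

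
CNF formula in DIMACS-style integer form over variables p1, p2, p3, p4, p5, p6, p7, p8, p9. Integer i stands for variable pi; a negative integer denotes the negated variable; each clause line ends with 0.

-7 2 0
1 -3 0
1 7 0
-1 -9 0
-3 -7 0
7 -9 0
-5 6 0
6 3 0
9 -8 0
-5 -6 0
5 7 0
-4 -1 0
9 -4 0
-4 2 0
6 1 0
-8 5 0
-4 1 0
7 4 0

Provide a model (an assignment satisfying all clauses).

p2 occurs only positively in the remaining clauses — set p2 = True.
Pure literal: p8 appears only negated; assign p8 = False.
Set p1 = False and propagate.
  then p3 is forced to False.
  then p7 is forced to True.
  then p6 is forced to True.
  then p5 is forced to False.
  then p4 is forced to False.
p9 is now unconstrained; take p9 = True.
Every clause has at least one true literal under this assignment.
Check each clause:
  1. (~p7 | p2) — p2 is true.
  2. (p1 | ~p3) — ~p3 is true.
  3. (p1 | p7) — p7 is true.
  4. (~p9 | ~p1) — ~p1 is true.
  5. (~p3 | ~p7) — ~p3 is true.
  6. (p7 | ~p9) — p7 is true.
  7. (p6 | ~p5) — ~p5 is true.
  8. (p6 | p3) — p6 is true.
  9. (p9 | ~p8) — ~p8 is true.
  10. (~p5 | ~p6) — ~p5 is true.
  11. (p7 | p5) — p7 is true.
  12. (~p4 | ~p1) — ~p4 is true.
  13. (p9 | ~p4) — p9 is true.
  14. (p2 | ~p4) — p2 is true.
  15. (p6 | p1) — p6 is true.
  16. (p5 | ~p8) — ~p8 is true.
  17. (p1 | ~p4) — ~p4 is true.
  18. (p4 | p7) — p7 is true.

p1 = F, p2 = T, p3 = F, p4 = F, p5 = F, p6 = T, p7 = T, p8 = F, p9 = T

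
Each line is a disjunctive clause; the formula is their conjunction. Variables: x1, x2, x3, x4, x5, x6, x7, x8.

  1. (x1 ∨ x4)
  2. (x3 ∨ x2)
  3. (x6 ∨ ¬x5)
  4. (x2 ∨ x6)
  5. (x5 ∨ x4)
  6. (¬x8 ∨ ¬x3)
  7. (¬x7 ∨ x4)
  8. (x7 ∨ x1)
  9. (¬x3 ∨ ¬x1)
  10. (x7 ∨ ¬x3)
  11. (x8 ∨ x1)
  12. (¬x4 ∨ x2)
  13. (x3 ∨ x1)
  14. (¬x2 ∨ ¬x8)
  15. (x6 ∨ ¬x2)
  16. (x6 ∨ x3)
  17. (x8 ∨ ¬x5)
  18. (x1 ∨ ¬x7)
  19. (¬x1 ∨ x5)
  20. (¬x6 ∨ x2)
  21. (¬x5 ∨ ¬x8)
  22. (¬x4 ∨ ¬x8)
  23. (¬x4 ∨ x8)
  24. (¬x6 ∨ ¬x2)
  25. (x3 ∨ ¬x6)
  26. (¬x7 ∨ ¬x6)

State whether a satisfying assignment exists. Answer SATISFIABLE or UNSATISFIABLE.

x6 = True:
  propagation gives x2=True; an empty clause results — contradiction.
x6 = False:
  propagation gives x5=False, x2=True; an empty clause results — contradiction.
Every branch closes, so no satisfying assignment exists.

UNSATISFIABLE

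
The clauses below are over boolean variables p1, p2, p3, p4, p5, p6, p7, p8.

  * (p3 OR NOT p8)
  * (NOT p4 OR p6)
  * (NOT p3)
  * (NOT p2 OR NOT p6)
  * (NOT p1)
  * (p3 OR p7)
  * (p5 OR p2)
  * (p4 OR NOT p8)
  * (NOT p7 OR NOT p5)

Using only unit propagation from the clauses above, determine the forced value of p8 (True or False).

Unit clause (NOT p3) sets p3 = False.
In (NOT p8 OR p3), p3 is now false; NOT p8 must hold, so p8 = False.

False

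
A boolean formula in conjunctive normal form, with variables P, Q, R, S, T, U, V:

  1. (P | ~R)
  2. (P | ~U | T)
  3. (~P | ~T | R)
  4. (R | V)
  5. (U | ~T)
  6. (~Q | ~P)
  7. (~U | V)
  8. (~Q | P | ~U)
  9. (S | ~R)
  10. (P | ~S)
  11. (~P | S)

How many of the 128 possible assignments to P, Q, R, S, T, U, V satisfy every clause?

9

Split on P, then R.
  P=1, R=1: remaining (Q,S,T,U,V) ∈ {(0,1,0,0,0); (0,1,0,0,1); (0,1,0,1,1); (0,1,1,1,1)} — 4.
  P=1, R=0: remaining (Q,S,T,U,V) ∈ {(0,1,0,0,1); (0,1,0,1,1)} — 2.
  P=0, R=1: a clause becomes empty — 0.
  P=0, R=0: remaining (Q,S,T,U,V) ∈ {(0,0,0,0,1); (0,0,1,1,1); (1,0,0,0,1)} — 3.
Total: 4 + 2 + 0 + 3 = 9.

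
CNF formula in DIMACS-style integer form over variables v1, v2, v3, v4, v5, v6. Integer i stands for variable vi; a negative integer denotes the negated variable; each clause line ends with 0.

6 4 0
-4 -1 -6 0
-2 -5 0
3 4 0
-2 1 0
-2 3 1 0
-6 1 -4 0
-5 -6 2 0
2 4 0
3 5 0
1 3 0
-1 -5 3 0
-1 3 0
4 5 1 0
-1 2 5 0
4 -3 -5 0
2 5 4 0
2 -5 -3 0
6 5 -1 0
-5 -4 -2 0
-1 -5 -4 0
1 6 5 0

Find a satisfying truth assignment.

v1=True, v2=True, v3=True, v4=False, v5=False, v6=True

Check each clause:
  1. {v6, v4} — v6 is true.
  2. {¬v1, ¬v4, ¬v6} — ¬v4 is true.
  3. {¬v2, ¬v5} — ¬v5 is true.
  4. {v3, v4} — v3 is true.
  5. {v1, ¬v2} — v1 is true.
  6. {v1, v3, ¬v2} — v1 is true.
  7. {¬v4, ¬v6, v1} — v1 is true.
  8. {¬v5, ¬v6, v2} — v2 is true.
  9. {v2, v4} — v2 is true.
  10. {v5, v3} — v3 is true.
  11. {v3, v1} — v1 is true.
  12. {¬v5, v3, ¬v1} — v3 is true.
  13. {¬v1, v3} — v3 is true.
  14. {v1, v4, v5} — v1 is true.
  15. {v5, ¬v1, v2} — v2 is true.
  16. {¬v5, ¬v3, v4} — ¬v5 is true.
  17. {v4, v5, v2} — v2 is true.
  18. {¬v5, ¬v3, v2} — v2 is true.
  19. {v6, ¬v1, v5} — v6 is true.
  20. {¬v5, ¬v2, ¬v4} — ¬v5 is true.
  21. {¬v4, ¬v1, ¬v5} — ¬v5 is true.
  22. {v1, v6, v5} — v1 is true.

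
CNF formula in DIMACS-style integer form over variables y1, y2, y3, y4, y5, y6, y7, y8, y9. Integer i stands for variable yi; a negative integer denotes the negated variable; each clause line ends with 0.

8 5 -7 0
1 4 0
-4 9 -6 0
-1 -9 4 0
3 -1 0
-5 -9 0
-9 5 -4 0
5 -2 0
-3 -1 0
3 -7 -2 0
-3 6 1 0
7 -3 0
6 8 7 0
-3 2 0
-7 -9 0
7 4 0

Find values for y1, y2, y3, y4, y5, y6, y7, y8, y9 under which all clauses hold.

y1 = F, y2 = T, y3 = F, y4 = T, y5 = T, y6 = F, y7 = F, y8 = T, y9 = F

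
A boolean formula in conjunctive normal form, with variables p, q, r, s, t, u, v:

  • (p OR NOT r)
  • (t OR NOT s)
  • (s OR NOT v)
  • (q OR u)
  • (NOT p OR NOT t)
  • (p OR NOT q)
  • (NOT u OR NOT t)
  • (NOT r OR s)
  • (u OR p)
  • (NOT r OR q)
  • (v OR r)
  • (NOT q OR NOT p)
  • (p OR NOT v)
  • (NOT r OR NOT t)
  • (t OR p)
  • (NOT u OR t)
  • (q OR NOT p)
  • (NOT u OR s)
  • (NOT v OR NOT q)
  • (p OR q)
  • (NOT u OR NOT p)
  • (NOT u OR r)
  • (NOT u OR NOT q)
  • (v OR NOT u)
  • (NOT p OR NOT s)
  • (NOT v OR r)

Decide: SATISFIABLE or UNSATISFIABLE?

p = True:
  propagation gives t=False, s=False, v=False, r=False; an empty clause results — contradiction.
p = False:
  propagation gives r=False, q=False; an empty clause results — contradiction.
Every branch closes, so no satisfying assignment exists.

UNSATISFIABLE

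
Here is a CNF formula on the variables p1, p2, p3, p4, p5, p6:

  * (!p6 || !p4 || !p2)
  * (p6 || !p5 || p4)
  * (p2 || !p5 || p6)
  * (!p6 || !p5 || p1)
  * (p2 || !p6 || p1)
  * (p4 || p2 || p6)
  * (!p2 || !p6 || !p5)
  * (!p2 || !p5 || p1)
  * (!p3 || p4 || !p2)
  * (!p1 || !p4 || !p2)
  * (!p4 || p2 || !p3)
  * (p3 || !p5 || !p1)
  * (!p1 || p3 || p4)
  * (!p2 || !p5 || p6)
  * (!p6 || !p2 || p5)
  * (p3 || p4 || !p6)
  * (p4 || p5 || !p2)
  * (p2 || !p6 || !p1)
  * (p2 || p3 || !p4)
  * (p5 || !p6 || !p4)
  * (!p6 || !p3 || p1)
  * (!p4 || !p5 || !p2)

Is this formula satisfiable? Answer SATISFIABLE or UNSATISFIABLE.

Branch on p1: take p1 = False.
The remaining clauses are satisfied by p2 = True, p3 = True, p4 = True, p5 = False, p6 = False.
So p1 = False  p2 = True  p3 = True  p4 = True  p5 = False  p6 = False is a satisfying assignment.

SATISFIABLE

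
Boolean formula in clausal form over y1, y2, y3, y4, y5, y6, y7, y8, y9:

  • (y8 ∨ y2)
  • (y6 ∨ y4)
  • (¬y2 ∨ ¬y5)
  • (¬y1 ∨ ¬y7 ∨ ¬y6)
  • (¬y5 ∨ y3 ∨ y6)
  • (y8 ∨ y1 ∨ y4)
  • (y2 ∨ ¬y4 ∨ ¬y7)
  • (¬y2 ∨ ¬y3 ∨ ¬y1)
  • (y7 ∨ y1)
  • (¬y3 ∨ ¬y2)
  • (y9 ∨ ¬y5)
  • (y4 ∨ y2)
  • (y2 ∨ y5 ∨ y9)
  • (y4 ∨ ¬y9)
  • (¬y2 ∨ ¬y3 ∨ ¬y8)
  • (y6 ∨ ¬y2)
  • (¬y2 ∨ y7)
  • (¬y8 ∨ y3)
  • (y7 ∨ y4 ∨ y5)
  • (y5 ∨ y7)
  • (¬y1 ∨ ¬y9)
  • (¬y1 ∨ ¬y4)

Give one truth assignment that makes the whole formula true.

y1 = F  y2 = T  y3 = F  y4 = T  y5 = F  y6 = T  y7 = T  y8 = F  y9 = F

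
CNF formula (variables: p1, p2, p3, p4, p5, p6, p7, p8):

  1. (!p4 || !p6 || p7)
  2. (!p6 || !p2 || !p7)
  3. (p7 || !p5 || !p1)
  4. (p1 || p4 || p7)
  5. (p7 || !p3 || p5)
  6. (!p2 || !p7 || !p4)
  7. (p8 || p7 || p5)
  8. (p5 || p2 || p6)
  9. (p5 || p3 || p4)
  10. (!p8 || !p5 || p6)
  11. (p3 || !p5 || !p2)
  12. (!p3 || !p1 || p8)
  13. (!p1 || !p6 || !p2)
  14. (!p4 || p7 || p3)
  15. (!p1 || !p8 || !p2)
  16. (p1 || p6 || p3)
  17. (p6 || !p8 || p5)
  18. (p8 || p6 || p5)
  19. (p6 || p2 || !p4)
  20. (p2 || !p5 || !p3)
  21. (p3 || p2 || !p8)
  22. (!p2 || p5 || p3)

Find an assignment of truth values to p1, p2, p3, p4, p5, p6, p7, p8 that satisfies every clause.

p1=T  p2=F  p3=F  p4=T  p5=F  p6=T  p7=T  p8=F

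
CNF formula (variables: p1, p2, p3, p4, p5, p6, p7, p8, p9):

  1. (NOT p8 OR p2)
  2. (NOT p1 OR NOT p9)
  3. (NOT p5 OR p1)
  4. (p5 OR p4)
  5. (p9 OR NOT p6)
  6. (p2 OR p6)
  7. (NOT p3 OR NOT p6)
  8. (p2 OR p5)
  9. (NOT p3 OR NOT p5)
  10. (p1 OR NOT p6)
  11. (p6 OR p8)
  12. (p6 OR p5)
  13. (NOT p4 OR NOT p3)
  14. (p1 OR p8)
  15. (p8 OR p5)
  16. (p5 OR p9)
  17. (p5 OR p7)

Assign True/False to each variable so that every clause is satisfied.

p2 occurs only positively in the remaining clauses — set p2 = True.
Pure literal: p3 appears only negated; assign p3 = False.
Set p1 = True and propagate.
  then p9 is forced to False.
  then p6 is forced to False.
  then p8 is forced to True.
  then p5 is forced to True.
p4, p7 are now unconstrained; take p4 = True, p7 = True.
Every clause has at least one true literal under this assignment.
Check each clause:
  1. (NOT p8 OR p2) — p2 is true.
  2. (NOT p9 OR NOT p1) — NOT p9 is true.
  3. (NOT p5 OR p1) — p1 is true.
  4. (p5 OR p4) — p4 is true.
  5. (p9 OR NOT p6) — NOT p6 is true.
  6. (p2 OR p6) — p2 is true.
  7. (NOT p6 OR NOT p3) — NOT p6 is true.
  8. (p5 OR p2) — p2 is true.
  9. (NOT p5 OR NOT p3) — NOT p3 is true.
  10. (NOT p6 OR p1) — p1 is true.
  11. (p8 OR p6) — p8 is true.
  12. (p6 OR p5) — p5 is true.
  13. (NOT p3 OR NOT p4) — NOT p3 is true.
  14. (p8 OR p1) — p8 is true.
  15. (p8 OR p5) — p8 is true.
  16. (p5 OR p9) — p5 is true.
  17. (p5 OR p7) — p5 is true.

p1=T, p2=T, p3=F, p4=T, p5=T, p6=F, p7=T, p8=T, p9=F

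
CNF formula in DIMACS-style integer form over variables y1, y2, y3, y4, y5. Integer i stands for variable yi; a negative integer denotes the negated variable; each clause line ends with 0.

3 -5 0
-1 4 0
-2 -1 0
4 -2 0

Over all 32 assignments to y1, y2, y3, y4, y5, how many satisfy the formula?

Split on y1, then y2.
  y1=T, y2=T: a clause becomes empty — 0.
  y1=T, y2=F: remaining (y3,y4,y5) ∈ {(F,T,F); (T,T,F); (T,T,T)} — 3.
  y1=F, y2=T: remaining (y3,y4,y5) ∈ {(F,T,F); (T,T,F); (T,T,T)} — 3.
  y1=F, y2=F: y4 free; 3 ways for (y3,y5) × 2^1 = 6.
Total: 0 + 3 + 3 + 6 = 12.

12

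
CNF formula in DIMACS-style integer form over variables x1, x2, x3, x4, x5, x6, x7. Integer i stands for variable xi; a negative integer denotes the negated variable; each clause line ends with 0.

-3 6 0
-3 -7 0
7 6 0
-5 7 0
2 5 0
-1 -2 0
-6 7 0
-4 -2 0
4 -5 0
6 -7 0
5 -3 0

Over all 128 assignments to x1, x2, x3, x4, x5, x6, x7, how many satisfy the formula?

3

The models are:
  x1=F x2=F x3=F x4=T x5=T x6=T x7=T
  x1=F x2=T x3=F x4=F x5=F x6=T x7=T
  x1=T x2=F x3=F x4=T x5=T x6=T x7=T
That's 3 in total.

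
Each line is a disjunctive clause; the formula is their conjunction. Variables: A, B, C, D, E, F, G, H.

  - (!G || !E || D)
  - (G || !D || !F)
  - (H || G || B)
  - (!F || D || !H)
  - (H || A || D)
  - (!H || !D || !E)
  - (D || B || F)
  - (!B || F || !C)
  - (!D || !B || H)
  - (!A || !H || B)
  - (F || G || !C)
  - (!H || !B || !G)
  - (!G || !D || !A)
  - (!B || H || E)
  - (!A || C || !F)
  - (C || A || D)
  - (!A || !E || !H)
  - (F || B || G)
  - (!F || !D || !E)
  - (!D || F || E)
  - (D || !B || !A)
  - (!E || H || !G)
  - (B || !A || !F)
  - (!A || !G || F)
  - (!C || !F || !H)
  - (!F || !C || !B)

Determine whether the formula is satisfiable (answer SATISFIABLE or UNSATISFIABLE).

SATISFIABLE

Try A = False.
Set B = False and propagate.
For the remaining variables, C = False, D = True, E = False, F = True, G = True, H = False works.
So A=F, B=F, C=F, D=T, E=F, F=T, G=T, H=F is a satisfying assignment.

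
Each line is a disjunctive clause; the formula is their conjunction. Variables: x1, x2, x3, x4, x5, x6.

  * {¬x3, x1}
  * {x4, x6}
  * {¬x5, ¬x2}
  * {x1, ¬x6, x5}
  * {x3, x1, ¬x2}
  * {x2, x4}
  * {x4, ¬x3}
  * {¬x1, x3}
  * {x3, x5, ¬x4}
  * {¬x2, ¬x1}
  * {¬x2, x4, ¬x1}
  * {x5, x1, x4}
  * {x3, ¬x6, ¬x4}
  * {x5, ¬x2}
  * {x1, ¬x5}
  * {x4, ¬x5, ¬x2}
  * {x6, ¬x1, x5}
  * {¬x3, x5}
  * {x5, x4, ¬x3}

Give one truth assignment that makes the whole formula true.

x1=True, x2=False, x3=True, x4=True, x5=True, x6=False

Set x1 = True and propagate.
  then x3 is forced to True.
  then x4 is forced to True.
  then x2 is forced to False.
  then x5 is forced to True.
x6 is now unconstrained; take x6 = False.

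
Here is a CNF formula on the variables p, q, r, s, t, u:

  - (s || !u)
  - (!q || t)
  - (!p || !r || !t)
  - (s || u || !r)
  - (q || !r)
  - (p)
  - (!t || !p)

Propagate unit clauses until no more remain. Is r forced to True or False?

False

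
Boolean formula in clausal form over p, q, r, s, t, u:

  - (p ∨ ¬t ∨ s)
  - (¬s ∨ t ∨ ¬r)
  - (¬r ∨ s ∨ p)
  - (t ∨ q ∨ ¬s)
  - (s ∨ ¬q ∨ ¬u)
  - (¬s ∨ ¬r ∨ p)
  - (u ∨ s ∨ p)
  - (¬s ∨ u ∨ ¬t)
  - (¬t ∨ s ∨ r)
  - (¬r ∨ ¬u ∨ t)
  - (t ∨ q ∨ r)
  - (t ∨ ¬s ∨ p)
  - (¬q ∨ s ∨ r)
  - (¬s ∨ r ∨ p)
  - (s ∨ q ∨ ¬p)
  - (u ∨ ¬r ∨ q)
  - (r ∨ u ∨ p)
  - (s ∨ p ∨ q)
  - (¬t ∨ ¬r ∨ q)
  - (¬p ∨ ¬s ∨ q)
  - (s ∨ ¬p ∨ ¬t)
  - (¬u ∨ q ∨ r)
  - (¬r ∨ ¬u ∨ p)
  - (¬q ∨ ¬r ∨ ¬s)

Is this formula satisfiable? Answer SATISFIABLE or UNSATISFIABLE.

SATISFIABLE

Branch on p: take p = True.
Branch on q: take q = True.
Set r = False and propagate.
  then s is forced to True.
For the remaining variables, t = False, u = False works.
Every clause has at least one true literal under this assignment.
So p=True  q=True  r=False  s=True  t=False  u=False is a satisfying assignment.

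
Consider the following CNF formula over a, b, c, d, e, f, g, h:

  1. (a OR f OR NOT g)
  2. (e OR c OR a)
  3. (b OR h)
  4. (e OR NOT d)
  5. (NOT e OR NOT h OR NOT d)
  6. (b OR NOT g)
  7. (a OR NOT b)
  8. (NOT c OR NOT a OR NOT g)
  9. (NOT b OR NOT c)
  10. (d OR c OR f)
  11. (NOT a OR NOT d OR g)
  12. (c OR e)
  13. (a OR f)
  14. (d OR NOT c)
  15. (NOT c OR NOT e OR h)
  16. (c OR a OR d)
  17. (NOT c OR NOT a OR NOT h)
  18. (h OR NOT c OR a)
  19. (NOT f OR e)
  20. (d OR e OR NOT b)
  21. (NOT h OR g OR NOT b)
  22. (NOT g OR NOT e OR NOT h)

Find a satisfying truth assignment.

Branch on a: take a = True.
Branch on b: take b = True.
  then c is forced to False.
  then e is forced to True.
For the remaining variables, d = False, f = True, g = False, h = False works.
Every clause has at least one true literal under this assignment.

a=T, b=T, c=F, d=F, e=T, f=T, g=F, h=F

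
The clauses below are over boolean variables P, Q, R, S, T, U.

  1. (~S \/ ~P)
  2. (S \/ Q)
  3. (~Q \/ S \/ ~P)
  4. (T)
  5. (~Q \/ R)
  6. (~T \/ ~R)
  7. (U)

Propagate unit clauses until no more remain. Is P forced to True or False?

False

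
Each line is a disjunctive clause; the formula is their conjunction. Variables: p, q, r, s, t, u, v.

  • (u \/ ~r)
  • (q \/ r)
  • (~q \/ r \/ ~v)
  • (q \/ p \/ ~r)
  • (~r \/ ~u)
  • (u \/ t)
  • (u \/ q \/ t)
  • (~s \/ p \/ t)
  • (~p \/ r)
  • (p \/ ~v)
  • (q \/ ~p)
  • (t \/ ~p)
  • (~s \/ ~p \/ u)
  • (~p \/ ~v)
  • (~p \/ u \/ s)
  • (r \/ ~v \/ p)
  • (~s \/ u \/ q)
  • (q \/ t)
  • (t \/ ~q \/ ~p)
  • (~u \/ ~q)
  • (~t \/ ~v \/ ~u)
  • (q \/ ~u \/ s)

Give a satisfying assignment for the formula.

p=0, q=1, r=0, s=0, t=1, u=0, v=0

Pure literal: v appears only negated; assign v = False.
Try p = False.
Try q = True.
  then u is forced to False.
  then r is forced to False.
  then t is forced to True.
s is now unconstrained; take s = False.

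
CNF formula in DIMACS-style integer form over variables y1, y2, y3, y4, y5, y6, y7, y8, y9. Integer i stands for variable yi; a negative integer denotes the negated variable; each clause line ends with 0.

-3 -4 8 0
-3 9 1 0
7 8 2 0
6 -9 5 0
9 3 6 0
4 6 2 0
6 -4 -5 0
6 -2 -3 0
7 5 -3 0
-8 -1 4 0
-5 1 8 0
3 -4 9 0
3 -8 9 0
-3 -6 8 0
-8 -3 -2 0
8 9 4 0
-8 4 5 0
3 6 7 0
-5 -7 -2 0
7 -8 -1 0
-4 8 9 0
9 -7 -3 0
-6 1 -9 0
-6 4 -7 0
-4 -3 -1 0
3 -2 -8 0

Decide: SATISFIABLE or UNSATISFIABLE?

Try y1 = True.
Set y2 = True and propagate.
The remaining clauses are satisfied by y3 = False, y4 = True, y5 = False, y6 = True, y7 = False, y8 = False, y9 = True.
Every clause has at least one true literal under this assignment.
So y1=T  y2=T  y3=F  y4=T  y5=F  y6=T  y7=F  y8=F  y9=T is a satisfying assignment.

SATISFIABLE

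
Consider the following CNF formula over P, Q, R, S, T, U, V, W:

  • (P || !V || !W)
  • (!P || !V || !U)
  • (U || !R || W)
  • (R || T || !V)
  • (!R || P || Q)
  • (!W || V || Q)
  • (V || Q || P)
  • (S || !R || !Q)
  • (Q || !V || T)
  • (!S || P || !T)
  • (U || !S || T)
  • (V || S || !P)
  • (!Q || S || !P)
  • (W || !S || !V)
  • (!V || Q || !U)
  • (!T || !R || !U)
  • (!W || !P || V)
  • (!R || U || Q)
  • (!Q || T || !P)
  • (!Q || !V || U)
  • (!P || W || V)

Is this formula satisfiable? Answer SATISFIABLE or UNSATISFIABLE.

SATISFIABLE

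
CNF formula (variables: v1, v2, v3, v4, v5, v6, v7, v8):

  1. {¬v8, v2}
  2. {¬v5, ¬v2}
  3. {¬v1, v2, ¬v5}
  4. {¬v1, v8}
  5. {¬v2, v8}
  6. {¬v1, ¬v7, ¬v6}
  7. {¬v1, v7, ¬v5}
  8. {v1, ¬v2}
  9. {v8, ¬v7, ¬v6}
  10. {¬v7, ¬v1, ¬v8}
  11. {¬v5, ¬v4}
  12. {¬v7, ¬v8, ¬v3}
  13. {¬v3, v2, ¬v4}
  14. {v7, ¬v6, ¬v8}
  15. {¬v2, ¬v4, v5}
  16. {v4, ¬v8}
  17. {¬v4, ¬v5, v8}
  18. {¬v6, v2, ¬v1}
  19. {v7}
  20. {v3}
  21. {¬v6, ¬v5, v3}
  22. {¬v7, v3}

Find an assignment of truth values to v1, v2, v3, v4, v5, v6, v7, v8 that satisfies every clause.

v1=False, v2=False, v3=True, v4=False, v5=False, v6=False, v7=True, v8=False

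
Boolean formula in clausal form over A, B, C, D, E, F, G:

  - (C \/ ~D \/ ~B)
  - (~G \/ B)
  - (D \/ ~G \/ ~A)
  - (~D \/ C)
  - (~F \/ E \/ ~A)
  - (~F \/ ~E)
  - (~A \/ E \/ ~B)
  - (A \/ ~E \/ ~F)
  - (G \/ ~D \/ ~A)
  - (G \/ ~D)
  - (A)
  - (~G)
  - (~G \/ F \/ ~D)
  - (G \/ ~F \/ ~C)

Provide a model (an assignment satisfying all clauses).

A=T, B=T, C=F, D=F, E=T, F=F, G=F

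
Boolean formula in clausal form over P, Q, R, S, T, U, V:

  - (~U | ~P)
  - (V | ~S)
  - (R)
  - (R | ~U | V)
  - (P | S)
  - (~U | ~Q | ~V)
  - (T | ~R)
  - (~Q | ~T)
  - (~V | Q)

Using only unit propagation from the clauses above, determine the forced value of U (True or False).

False

Unit clause (R) sets R = True.
In (~R | T), ~R is now false; T must hold, so T = True.
(~Q | ~T) with T = True leaves only ~Q, so Q = False.
(~V | Q) with Q = False leaves only ~V, so V = False.
(V | ~S): since V = False, the clause reduces to (~S). S = False.
In (P | S), S is now false; P must hold, so P = True.
In (~U | ~P), ~P is now false; ~U must hold, so U = False.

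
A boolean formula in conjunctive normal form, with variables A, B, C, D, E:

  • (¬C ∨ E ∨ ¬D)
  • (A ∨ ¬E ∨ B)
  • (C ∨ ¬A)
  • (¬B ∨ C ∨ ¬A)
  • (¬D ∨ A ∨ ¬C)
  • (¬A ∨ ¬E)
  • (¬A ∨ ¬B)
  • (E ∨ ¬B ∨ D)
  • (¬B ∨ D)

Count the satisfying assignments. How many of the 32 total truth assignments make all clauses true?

6

The models are:
  A=F B=F C=F D=F E=F
  A=F B=F C=F D=T E=F
  A=F B=F C=T D=F E=F
  A=F B=T C=F D=T E=F
  A=F B=T C=F D=T E=T
  A=T B=F C=T D=F E=F
Count: 6.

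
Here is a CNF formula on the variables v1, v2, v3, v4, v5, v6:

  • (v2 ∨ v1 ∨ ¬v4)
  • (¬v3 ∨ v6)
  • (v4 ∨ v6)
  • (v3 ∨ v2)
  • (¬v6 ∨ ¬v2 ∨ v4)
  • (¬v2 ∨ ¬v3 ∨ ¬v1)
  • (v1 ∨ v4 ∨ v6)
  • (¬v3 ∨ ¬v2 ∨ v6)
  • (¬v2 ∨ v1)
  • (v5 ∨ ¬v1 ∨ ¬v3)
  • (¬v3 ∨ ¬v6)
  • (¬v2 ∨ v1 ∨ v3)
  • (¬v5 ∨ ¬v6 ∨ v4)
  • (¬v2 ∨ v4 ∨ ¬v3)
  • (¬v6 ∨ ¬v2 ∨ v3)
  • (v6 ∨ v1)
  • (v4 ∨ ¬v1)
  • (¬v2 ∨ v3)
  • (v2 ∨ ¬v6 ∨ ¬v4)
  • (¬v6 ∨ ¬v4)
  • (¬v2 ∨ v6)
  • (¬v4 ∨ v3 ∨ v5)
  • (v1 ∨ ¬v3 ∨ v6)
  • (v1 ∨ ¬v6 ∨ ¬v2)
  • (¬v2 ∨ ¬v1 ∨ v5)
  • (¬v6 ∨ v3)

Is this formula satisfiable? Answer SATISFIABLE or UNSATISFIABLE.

UNSATISFIABLE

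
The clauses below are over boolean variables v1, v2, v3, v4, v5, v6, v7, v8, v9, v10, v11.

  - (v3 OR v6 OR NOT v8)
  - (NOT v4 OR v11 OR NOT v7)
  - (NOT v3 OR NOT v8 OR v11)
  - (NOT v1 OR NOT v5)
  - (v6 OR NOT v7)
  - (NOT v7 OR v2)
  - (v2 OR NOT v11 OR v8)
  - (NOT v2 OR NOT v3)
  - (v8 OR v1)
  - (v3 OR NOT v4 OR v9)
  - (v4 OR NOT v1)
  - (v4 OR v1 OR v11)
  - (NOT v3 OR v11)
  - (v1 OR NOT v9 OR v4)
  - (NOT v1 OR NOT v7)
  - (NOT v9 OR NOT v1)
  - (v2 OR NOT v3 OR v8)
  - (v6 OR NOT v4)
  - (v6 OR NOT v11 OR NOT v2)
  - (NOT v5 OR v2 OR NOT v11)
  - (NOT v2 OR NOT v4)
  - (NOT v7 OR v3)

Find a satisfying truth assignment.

v1=F, v2=F, v3=F, v4=T, v5=T, v6=T, v7=F, v8=T, v9=T, v10=F, v11=F

Check each clause:
  1. (v3 OR NOT v8 OR v6) — v6 is true.
  2. (v11 OR NOT v7 OR NOT v4) — NOT v7 is true.
  3. (v11 OR NOT v8 OR NOT v3) — NOT v3 is true.
  4. (NOT v5 OR NOT v1) — NOT v1 is true.
  5. (v6 OR NOT v7) — NOT v7 is true.
  6. (NOT v7 OR v2) — NOT v7 is true.
  7. (v2 OR v8 OR NOT v11) — v8 is true.
  8. (NOT v3 OR NOT v2) — NOT v3 is true.
  9. (v8 OR v1) — v8 is true.
  10. (v3 OR v9 OR NOT v4) — v9 is true.
  11. (v4 OR NOT v1) — v4 is true.
  12. (v1 OR v4 OR v11) — v4 is true.
  13. (NOT v3 OR v11) — NOT v3 is true.
  14. (v1 OR NOT v9 OR v4) — v4 is true.
  15. (NOT v7 OR NOT v1) — NOT v7 is true.
  16. (NOT v9 OR NOT v1) — NOT v1 is true.
  17. (v2 OR NOT v3 OR v8) — v8 is true.
  18. (v6 OR NOT v4) — v6 is true.
  19. (NOT v2 OR NOT v11 OR v6) — NOT v11 is true.
  20. (v2 OR NOT v5 OR NOT v11) — NOT v11 is true.
  21. (NOT v4 OR NOT v2) — NOT v2 is true.
  22. (v3 OR NOT v7) — NOT v7 is true.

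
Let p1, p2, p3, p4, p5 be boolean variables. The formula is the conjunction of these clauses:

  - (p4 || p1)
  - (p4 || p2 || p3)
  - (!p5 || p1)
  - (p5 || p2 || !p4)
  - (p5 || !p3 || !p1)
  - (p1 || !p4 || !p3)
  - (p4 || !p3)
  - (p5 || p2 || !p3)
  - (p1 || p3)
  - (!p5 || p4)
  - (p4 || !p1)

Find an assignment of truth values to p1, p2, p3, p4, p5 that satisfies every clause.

p1=T  p2=F  p3=T  p4=T  p5=T

Set p1 = True and propagate.
  then p4 is forced to True.
Try p2 = False.
  then p5 is forced to True.
p3 is now unconstrained; take p3 = True.
Every clause has at least one true literal under this assignment.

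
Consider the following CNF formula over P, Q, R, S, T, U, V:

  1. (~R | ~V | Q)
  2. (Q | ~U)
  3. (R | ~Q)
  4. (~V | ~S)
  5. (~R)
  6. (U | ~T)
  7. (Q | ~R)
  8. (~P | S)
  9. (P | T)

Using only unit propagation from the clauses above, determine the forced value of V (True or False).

(~R) stands alone — R = False.
In (~Q | R), R is now false; ~Q must hold, so Q = False.
(Q | ~U) with Q = False leaves only ~U, so U = False.
In (~T | U), U is now false; ~T must hold, so T = False.
(T | P): since T = False, the clause reduces to (P). P = True.
(~P | S): since P = True, the clause reduces to (S). S = True.
From (~V | ~S) and S = True: V = False.

False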